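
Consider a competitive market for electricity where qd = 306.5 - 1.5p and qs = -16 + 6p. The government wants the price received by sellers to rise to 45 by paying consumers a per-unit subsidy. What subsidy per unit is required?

At a seller price of 45, quantity supplied is -16 + 6·45 = 254.
Buyers absorb 254 only when they pay pb with 306.5 − 1.5·pb = 254, i.e. pb = 35.
s = ps − pb = 45 − 35 = 10.

Required subsidy s = 10 per unit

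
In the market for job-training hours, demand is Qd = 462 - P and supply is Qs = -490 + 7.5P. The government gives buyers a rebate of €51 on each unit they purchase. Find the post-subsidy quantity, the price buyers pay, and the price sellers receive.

Q' = 395; buyers pay €67; sellers receive €118

Pre-subsidy: 462 - P = -490 + 7.5P gives P* = 112, Q* = 350.
With the rebate, buyers effectively pay Pb = Ps − 51, where Ps is the price sellers receive.
Demand in terms of Ps becomes Qd = 462 − 1(Ps − 51) = 513 - Ps. Setting this equal to supply: 513 - Ps = -490 + 7.5Ps, so Ps = 118.
Buyers pay Pb = 118 − 51 = 67; Q' = -490 + 7.5·118 = 395.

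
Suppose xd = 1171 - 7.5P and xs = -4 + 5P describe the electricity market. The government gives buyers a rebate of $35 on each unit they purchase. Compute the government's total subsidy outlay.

Government cost = $19985

Pre-subsidy: 1171 - 7.5P = -4 + 5P gives P* = 94, x* = 466.
With the rebate, buyers effectively pay Pb = Ps − 35, where Ps is the price sellers receive.
Demand in terms of Ps becomes xd = 1171 − 7.5(Ps − 35) = 1433.5 - 7.5Ps. Setting this equal to supply: 1433.5 - 7.5Ps = -4 + 5Ps, so Ps = 115.
Buyers pay Pb = 115 − 35 = 80; x' = -4 + 5·115 = 571.
Government outlay = subsidy × quantity = 35 × 571 = 19985.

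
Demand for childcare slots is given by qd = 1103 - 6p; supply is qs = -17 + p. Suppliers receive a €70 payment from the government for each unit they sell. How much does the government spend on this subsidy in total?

Government cost = €14210

Pre-subsidy: 1103 - 6p = -17 + p gives p* = 160, q* = 143.
With the subsidy, sellers receive ps = pb + 70 for each unit, where pb is the price buyers pay.
Supply in terms of pb becomes qs = -17 + 1(pb + 70) = 53 + pb. Setting this equal to demand: 1103 - 6pb = 53 + pb, so pb = 150.
Sellers receive ps = 150 + 70 = 220; q' = 1103 − 6·150 = 203.
Government outlay = subsidy × quantity = 70 × 203 = 14210.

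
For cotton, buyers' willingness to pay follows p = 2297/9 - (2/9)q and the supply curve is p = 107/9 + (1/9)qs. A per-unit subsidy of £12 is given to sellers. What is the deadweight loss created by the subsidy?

Deadweight loss = £216

Pre-subsidy: 2297/9 - (2/9)q = 107/9 + (1/9)q gives q* = 730 and p* = 93.
With the subsidy, sellers receive ps = pb + 12 for each unit, where pb is the price buyers pay.
On the curves, pb = 2297/9 - (2/9)q and ps = 107/9 + (1/9)q; the wedge ps − pb = 12 gives 107/9 + (1/9)q − (2297/9 - (2/9)q) = 12, so q' = 766.
Then pb = 2297/9 − (2/9)·766 = 85 and ps = 107/9 + (1/9)·766 = 97.
The subsidy expands output by 766 − 730 = 36 past the efficient level; on those units the gap between marginal cost and willingness to pay runs from 0 up to 12.
DWL = ½ × 12 × 36 = 216.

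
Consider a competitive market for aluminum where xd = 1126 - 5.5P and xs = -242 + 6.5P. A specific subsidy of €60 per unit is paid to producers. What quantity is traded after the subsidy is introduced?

Pre-subsidy: 1126 - 5.5P = -242 + 6.5P gives P* = 114, x* = 499.
With the subsidy, sellers receive Ps = Pb + 60 for each unit, where Pb is the price buyers pay.
Supply in terms of Pb becomes xs = -242 + 6.5(Pb + 60) = 148 + 6.5Pb. Setting this equal to demand: 1126 - 5.5Pb = 148 + 6.5Pb, so Pb = 81.5.
Sellers receive Ps = 81.5 + 60 = 141.5; x' = 1126 − 5.5·81.5 = 677.75.

x' = 677.75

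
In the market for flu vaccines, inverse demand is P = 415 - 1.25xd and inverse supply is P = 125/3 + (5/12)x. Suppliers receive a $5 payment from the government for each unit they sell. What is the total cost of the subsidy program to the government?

Pre-subsidy: 415 - 1.25x = 125/3 + (5/12)x gives x* = 224 and P* = 135.
With the subsidy, sellers receive Ps = Pb + 5 for each unit, where Pb is the price buyers pay.
On the curves, Pb = 415 - 1.25x and Ps = 125/3 + (5/12)x; the wedge Ps − Pb = 5 gives 125/3 + (5/12)x − (415 - 1.25x) = 5, so x' = 227.
Then Pb = 415 − 1.25·227 = 131.25 and Ps = 125/3 + (5/12)·227 = 136.25.
Government outlay = subsidy × quantity = 5 × 227 = 1135.

Government cost = $1135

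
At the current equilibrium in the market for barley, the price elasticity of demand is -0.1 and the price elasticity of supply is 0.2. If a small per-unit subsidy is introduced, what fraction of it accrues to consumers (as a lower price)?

Consumer share = 2/3

For a small subsidy around the equilibrium, the benefit split depends on the relative slopes, which at a point are proportional to the elasticities.
Buyer share = εs/(εs + |εd|) = 0.2/(0.2 + 0.1) = 2/3; seller share = |εd|/(εs + |εd|) = 1/3.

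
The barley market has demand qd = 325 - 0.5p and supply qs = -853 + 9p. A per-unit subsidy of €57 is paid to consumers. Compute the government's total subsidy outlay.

Government cost = €16530

Pre-subsidy: 325 - 0.5p = -853 + 9p gives p* = 124, q* = 263.
With the rebate, buyers effectively pay pb = ps − 57, where ps is the price sellers receive.
Demand in terms of ps becomes qd = 325 − 0.5(ps − 57) = 353.5 - 0.5ps. Setting this equal to supply: 353.5 - 0.5ps = -853 + 9ps, so ps = 127.
Buyers pay pb = 127 − 57 = 70; q' = -853 + 9·127 = 290.
Government outlay = subsidy × quantity = 57 × 290 = 16530.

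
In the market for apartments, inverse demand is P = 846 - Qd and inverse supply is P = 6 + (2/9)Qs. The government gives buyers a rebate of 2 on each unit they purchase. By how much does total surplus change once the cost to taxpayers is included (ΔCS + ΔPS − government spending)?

Pre-subsidy: 846 - Q = 6 + (2/9)Q gives Q* = 7560/11 and P* = 1746/11.
With the rebate, buyers effectively pay Pb = Ps − 2, where Ps is the price sellers receive.
On the curves, Pb = 846 - Q and Ps = 6 + (2/9)Q; the wedge Ps − Pb = 2 gives 6 + (2/9)Q − (846 - Q) = 2, so Q' = 7578/11.
Then Pb = 846 − 1·(7578/11) = 1728/11 and Ps = 6 + (2/9)·(7578/11) = 1750/11.
ΔCS = ½(7560/11 + 7578/11)(1746/11 − 1728/11) = 136242/121; ΔPS = ½(7560/11 + 7578/11)(1750/11 − 1746/11) = 30276/121.
Government spending = 2 × 7578/11 = 15156/11.
Net change = 136242/121 + 30276/121 − 15156/11 = -18/11. The loss equals the DWL triangle ½·2·18/11.

Net change in total surplus = -18/11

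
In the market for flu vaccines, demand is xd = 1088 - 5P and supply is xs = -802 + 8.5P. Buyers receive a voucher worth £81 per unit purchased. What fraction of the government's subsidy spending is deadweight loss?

Pre-subsidy: 1088 - 5P = -802 + 8.5P gives P* = 140, x* = 388.
With the rebate, buyers effectively pay Pb = Ps − 81, where Ps is the price sellers receive.
Demand in terms of Ps becomes xd = 1088 − 5(Ps − 81) = 1493 - 5Ps. Setting this equal to supply: 1493 - 5Ps = -802 + 8.5Ps, so Ps = 170.
Buyers pay Pb = 170 − 81 = 89; x' = -802 + 8.5·170 = 643.
ΔCS = ½(388 + 643)(140 − 89) = 26290.5; ΔPS = ½(388 + 643)(170 − 140) = 15465.
Government spending = 81 × 643 = 52083.
DWL = ½ × 81 × (643 − 388) = 10327.5; fraction = 10327.5 / 52083 = 255/1286.

DWL / government spending = 255/1286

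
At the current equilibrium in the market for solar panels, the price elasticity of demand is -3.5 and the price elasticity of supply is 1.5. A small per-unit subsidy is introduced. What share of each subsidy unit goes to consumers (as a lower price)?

For a small subsidy around the equilibrium, the benefit split depends on the relative slopes, which at a point are proportional to the elasticities.
Buyer share = εs/(εs + |εd|) = 1.5/(1.5 + 3.5) = 0.3; seller share = |εd|/(εs + |εd|) = 0.7.

Consumer share = 0.3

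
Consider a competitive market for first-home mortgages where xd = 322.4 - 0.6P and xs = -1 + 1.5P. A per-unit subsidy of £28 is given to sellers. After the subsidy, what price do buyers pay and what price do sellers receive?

Buyers pay £134; sellers receive £162

Pre-subsidy: 322.4 - 0.6P = -1 + 1.5P gives P* = 154, x* = 230.
With the subsidy, sellers receive Ps = Pb + 28 for each unit, where Pb is the price buyers pay.
Supply in terms of Pb becomes xs = -1 + 1.5(Pb + 28) = 41 + 1.5Pb. Setting this equal to demand: 322.4 - 0.6Pb = 41 + 1.5Pb, so Pb = 134.
Sellers receive Ps = 134 + 28 = 162; x' = 322.4 − 0.6·134 = 242.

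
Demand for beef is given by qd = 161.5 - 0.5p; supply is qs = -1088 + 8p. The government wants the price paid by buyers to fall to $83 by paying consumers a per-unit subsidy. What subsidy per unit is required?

At a buyer price of 83, quantity demanded is 161.5 − 0.5·83 = 120.
Sellers supply 120 only when they receive ps with -1088 + 8·ps = 120, i.e. ps = 151.
s = ps − pb = 151 − 83 = 68.

Required subsidy s = $68 per unit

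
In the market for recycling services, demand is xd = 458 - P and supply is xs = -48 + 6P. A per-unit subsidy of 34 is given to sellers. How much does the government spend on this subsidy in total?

Government cost = 98736/7

Pre-subsidy: 458 - P = -48 + 6P gives P* = 506/7, x* = 2700/7.
With the subsidy, sellers receive Ps = Pb + 34 for each unit, where Pb is the price buyers pay.
Supply in terms of Pb becomes xs = -48 + 6(Pb + 34) = 156 + 6Pb. Setting this equal to demand: 458 - Pb = 156 + 6Pb, so Pb = 302/7.
Sellers receive Ps = 302/7 + 34 = 540/7; x' = 458 − 1·(302/7) = 2904/7.
Government outlay = subsidy × quantity = 34 × 2904/7 = 98736/7.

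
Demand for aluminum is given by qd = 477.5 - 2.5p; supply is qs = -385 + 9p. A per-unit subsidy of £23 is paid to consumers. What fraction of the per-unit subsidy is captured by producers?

Pre-subsidy: 477.5 - 2.5p = -385 + 9p gives p* = 75, q* = 290.
With the rebate, buyers effectively pay pb = ps − 23, where ps is the price sellers receive.
Demand in terms of ps becomes qd = 477.5 − 2.5(ps − 23) = 535 - 2.5ps. Setting this equal to supply: 535 - 2.5ps = -385 + 9ps, so ps = 80.
Buyers pay pb = 80 − 23 = 57; q' = -385 + 9·80 = 335.
Buyers' price falls by p* − pb = 75 − 57 = 18; sellers' price rises by ps − p* = 80 − 75 = 5.
So producers capture 5/23 = 5/23 of each unit of subsidy.

Producer share = 5/23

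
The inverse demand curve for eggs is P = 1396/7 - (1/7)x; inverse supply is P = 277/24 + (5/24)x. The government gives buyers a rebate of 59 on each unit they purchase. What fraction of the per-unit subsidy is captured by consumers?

Pre-subsidy: 1396/7 - (1/7)x = 277/24 + (5/24)x gives x* = 535 and P* = 123.
With the rebate, buyers effectively pay Pb = Ps − 59, where Ps is the price sellers receive.
On the curves, Pb = 1396/7 - (1/7)x and Ps = 277/24 + (5/24)x; the wedge Ps − Pb = 59 gives 277/24 + (5/24)x − (1396/7 - (1/7)x) = 59, so x' = 703.
Then Pb = 1396/7 − (1/7)·703 = 99 and Ps = 277/24 + (5/24)·703 = 158.
Buyers' price falls by P* − Pb = 123 − 99 = 24; sellers' price rises by Ps − P* = 158 − 123 = 35.
So consumers capture 24/59 = 24/59 of each unit of subsidy.

Consumer share = 24/59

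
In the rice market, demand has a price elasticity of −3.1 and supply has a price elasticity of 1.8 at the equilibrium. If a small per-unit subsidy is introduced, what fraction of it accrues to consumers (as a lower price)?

For a small subsidy around the equilibrium, the benefit split depends on the relative slopes, which at a point are proportional to the elasticities.
Buyer share = εs/(εs + |εd|) = 1.8/(1.8 + 3.1) = 18/49; seller share = |εd|/(εs + |εd|) = 31/49.

Consumer share = 18/49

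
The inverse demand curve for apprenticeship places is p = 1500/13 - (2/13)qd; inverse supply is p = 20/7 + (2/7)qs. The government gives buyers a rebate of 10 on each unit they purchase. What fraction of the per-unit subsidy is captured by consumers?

Pre-subsidy: 1500/13 - (2/13)q = 20/7 + (2/7)q gives q* = 256 and p* = 76.
With the rebate, buyers effectively pay pb = ps − 10, where ps is the price sellers receive.
On the curves, pb = 1500/13 - (2/13)q and ps = 20/7 + (2/7)q; the wedge ps − pb = 10 gives 20/7 + (2/7)q − (1500/13 - (2/13)q) = 10, so q' = 278.75.
Then pb = 1500/13 − (2/13)·278.75 = 72.5 and ps = 20/7 + (2/7)·278.75 = 82.5.
Buyers' price falls by p* − pb = 76 − 72.5 = 3.5; sellers' price rises by ps − p* = 82.5 − 76 = 6.5.
So consumers capture 3.5/10 = 0.35 of each unit of subsidy.

Consumer share = 0.35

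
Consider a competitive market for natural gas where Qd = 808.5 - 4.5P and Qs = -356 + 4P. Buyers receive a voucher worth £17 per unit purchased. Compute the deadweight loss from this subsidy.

Pre-subsidy: 808.5 - 4.5P = -356 + 4P gives P* = 137, Q* = 192.
With the rebate, buyers effectively pay Pb = Ps − 17, where Ps is the price sellers receive.
Demand in terms of Ps becomes Qd = 808.5 − 4.5(Ps − 17) = 885 - 4.5Ps. Setting this equal to supply: 885 - 4.5Ps = -356 + 4Ps, so Ps = 146.
Buyers pay Pb = 146 − 17 = 129; Q' = -356 + 4·146 = 228.
The subsidy expands output by 228 − 192 = 36 past the efficient level; on those units the gap between marginal cost and willingness to pay runs from 0 up to 17.
DWL = ½ × 17 × 36 = 306.

Deadweight loss = £306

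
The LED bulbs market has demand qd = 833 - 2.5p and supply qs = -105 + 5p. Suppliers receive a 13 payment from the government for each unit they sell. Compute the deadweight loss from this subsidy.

Deadweight loss = 845/6

Pre-subsidy: 833 - 2.5p = -105 + 5p gives p* = 1876/15, q* = 1561/3.
With the subsidy, sellers receive ps = pb + 13 for each unit, where pb is the price buyers pay.
Supply in terms of pb becomes qs = -105 + 5(pb + 13) = -40 + 5pb. Setting this equal to demand: 833 - 2.5pb = -40 + 5pb, so pb = 116.4.
Sellers receive ps = 116.4 + 13 = 129.4; q' = 833 − 2.5·116.4 = 542.
The subsidy expands output by 542 − 1561/3 = 65/3 past the efficient level; on those units the gap between marginal cost and willingness to pay runs from 0 up to 13.
DWL = ½ × 13 × 65/3 = 845/6.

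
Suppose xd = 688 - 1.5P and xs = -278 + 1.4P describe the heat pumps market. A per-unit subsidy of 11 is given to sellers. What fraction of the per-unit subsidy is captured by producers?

Producer share = 15/29

Pre-subsidy: 688 - 1.5P = -278 + 1.4P gives P* = 9660/29, x* = 5462/29.
With the subsidy, sellers receive Ps = Pb + 11 for each unit, where Pb is the price buyers pay.
Supply in terms of Pb becomes xs = -278 + 1.4(Pb + 11) = -262.6 + 1.4Pb. Setting this equal to demand: 688 - 1.5Pb = -262.6 + 1.4Pb, so Pb = 9506/29.
Sellers receive Ps = 9506/29 + 11 = 9825/29; x' = 688 − 1.5·(9506/29) = 5693/29.
Buyers' price falls by P* − Pb = 9660/29 − 9506/29 = 154/29; sellers' price rises by Ps − P* = 9825/29 − 9660/29 = 165/29.
So producers capture (165/29)/11 = 15/29 of each unit of subsidy.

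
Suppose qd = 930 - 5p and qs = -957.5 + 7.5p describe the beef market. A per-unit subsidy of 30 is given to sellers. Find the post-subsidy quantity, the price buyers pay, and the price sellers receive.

q' = 265; buyers pay 133; sellers receive 163

Pre-subsidy: 930 - 5p = -957.5 + 7.5p gives p* = 151, q* = 175.
With the subsidy, sellers receive ps = pb + 30 for each unit, where pb is the price buyers pay.
Supply in terms of pb becomes qs = -957.5 + 7.5(pb + 30) = -732.5 + 7.5pb. Setting this equal to demand: 930 - 5pb = -732.5 + 7.5pb, so pb = 133.
Sellers receive ps = 133 + 30 = 163; q' = 930 − 5·133 = 265.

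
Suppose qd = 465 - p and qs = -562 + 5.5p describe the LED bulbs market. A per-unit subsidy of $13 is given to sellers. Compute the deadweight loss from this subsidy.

Deadweight loss = $71.5

Pre-subsidy: 465 - p = -562 + 5.5p gives p* = 158, q* = 307.
With the subsidy, sellers receive ps = pb + 13 for each unit, where pb is the price buyers pay.
Supply in terms of pb becomes qs = -562 + 5.5(pb + 13) = -490.5 + 5.5pb. Setting this equal to demand: 465 - pb = -490.5 + 5.5pb, so pb = 147.
Sellers receive ps = 147 + 13 = 160; q' = 465 − 1·147 = 318.
The subsidy expands output by 318 − 307 = 11 past the efficient level; on those units the gap between marginal cost and willingness to pay runs from 0 up to 13.
DWL = ½ × 13 × 11 = 71.5.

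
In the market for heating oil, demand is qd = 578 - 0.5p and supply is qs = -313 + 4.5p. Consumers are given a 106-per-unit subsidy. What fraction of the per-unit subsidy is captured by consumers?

Pre-subsidy: 578 - 0.5p = -313 + 4.5p gives p* = 178.2, q* = 488.9.
With the rebate, buyers effectively pay pb = ps − 106, where ps is the price sellers receive.
Demand in terms of ps becomes qd = 578 − 0.5(ps − 106) = 631 - 0.5ps. Setting this equal to supply: 631 - 0.5ps = -313 + 4.5ps, so ps = 188.8.
Buyers pay pb = 188.8 − 106 = 82.8; q' = -313 + 4.5·188.8 = 536.6.
Buyers' price falls by p* − pb = 178.2 − 82.8 = 95.4; sellers' price rises by ps − p* = 188.8 − 178.2 = 10.6.
So consumers capture 95.4/106 = 0.9 of each unit of subsidy.

Consumer share = 0.9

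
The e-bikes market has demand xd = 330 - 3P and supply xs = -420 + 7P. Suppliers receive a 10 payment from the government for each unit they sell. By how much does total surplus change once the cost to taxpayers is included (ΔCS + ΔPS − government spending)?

Pre-subsidy: 330 - 3P = -420 + 7P gives P* = 75, x* = 105.
With the subsidy, sellers receive Ps = Pb + 10 for each unit, where Pb is the price buyers pay.
Supply in terms of Pb becomes xs = -420 + 7(Pb + 10) = -350 + 7Pb. Setting this equal to demand: 330 - 3Pb = -350 + 7Pb, so Pb = 68.
Sellers receive Ps = 68 + 10 = 78; x' = 330 − 3·68 = 126.
ΔCS = ½(105 + 126)(75 − 68) = 808.5; ΔPS = ½(105 + 126)(78 − 75) = 346.5.
Government spending = 10 × 126 = 1260.
Net change = 808.5 + 346.5 − 1260 = -105. The loss equals the DWL triangle ½·10·21.

Net change in total surplus = -105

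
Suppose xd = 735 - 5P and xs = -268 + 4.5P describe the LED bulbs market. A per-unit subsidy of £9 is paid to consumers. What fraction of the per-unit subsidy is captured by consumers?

Consumer share = 9/19

Pre-subsidy: 735 - 5P = -268 + 4.5P gives P* = 2006/19, x* = 3935/19.
With the rebate, buyers effectively pay Pb = Ps − 9, where Ps is the price sellers receive.
Demand in terms of Ps becomes xd = 735 − 5(Ps − 9) = 780 - 5Ps. Setting this equal to supply: 780 - 5Ps = -268 + 4.5Ps, so Ps = 2096/19.
Buyers pay Pb = 2096/19 − 9 = 1925/19; x' = -268 + 4.5·(2096/19) = 4340/19.
Buyers' price falls by P* − Pb = 2006/19 − 1925/19 = 81/19; sellers' price rises by Ps − P* = 2096/19 − 2006/19 = 90/19.
So consumers capture (81/19)/9 = 9/19 of each unit of subsidy.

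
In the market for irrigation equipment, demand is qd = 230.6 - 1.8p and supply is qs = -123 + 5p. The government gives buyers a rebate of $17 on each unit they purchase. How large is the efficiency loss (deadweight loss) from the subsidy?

Pre-subsidy: 230.6 - 1.8p = -123 + 5p gives p* = 52, q* = 137.
With the rebate, buyers effectively pay pb = ps − 17, where ps is the price sellers receive.
Demand in terms of ps becomes qd = 230.6 − 1.8(ps − 17) = 261.2 - 1.8ps. Setting this equal to supply: 261.2 - 1.8ps = -123 + 5ps, so ps = 56.5.
Buyers pay pb = 56.5 − 17 = 39.5; q' = -123 + 5·56.5 = 159.5.
The subsidy expands output by 159.5 − 137 = 22.5 past the efficient level; on those units the gap between marginal cost and willingness to pay runs from 0 up to 17.
DWL = ½ × 17 × 22.5 = 191.25.

Deadweight loss = $191.25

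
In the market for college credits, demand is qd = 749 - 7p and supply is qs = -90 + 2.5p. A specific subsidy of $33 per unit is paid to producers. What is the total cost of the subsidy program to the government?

Pre-subsidy: 749 - 7p = -90 + 2.5p gives p* = 1678/19, q* = 2485/19.
With the subsidy, sellers receive ps = pb + 33 for each unit, where pb is the price buyers pay.
Supply in terms of pb becomes qs = -90 + 2.5(pb + 33) = -7.5 + 2.5pb. Setting this equal to demand: 749 - 7pb = -7.5 + 2.5pb, so pb = 1513/19.
Sellers receive ps = 1513/19 + 33 = 2140/19; q' = 749 − 7·(1513/19) = 3640/19.
Government outlay = subsidy × quantity = 33 × 3640/19 = 120120/19.

Government cost = 120120/19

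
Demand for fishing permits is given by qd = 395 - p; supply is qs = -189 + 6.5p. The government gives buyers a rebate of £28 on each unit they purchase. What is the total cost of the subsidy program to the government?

Pre-subsidy: 395 - p = -189 + 6.5p gives p* = 1168/15, q* = 4757/15.
With the rebate, buyers effectively pay pb = ps − 28, where ps is the price sellers receive.
Demand in terms of ps becomes qd = 395 − 1(ps − 28) = 423 - ps. Setting this equal to supply: 423 - ps = -189 + 6.5ps, so ps = 81.6.
Buyers pay pb = 81.6 − 28 = 53.6; q' = -189 + 6.5·81.6 = 341.4.
Government outlay = subsidy × quantity = 28 × 341.4 = 9559.2.

Government cost = £9559.2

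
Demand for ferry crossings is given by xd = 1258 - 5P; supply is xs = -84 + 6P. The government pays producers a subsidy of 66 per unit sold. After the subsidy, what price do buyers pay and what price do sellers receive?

Buyers pay 86; sellers receive 152

Pre-subsidy: 1258 - 5P = -84 + 6P gives P* = 122, x* = 648.
With the subsidy, sellers receive Ps = Pb + 66 for each unit, where Pb is the price buyers pay.
Supply in terms of Pb becomes xs = -84 + 6(Pb + 66) = 312 + 6Pb. Setting this equal to demand: 1258 - 5Pb = 312 + 6Pb, so Pb = 86.
Sellers receive Ps = 86 + 66 = 152; x' = 1258 − 5·86 = 828.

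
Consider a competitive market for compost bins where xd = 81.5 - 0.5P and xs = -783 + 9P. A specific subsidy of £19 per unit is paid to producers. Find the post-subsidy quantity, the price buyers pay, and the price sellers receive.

Pre-subsidy: 81.5 - 0.5P = -783 + 9P gives P* = 91, x* = 36.
With the subsidy, sellers receive Ps = Pb + 19 for each unit, where Pb is the price buyers pay.
Supply in terms of Pb becomes xs = -783 + 9(Pb + 19) = -612 + 9Pb. Setting this equal to demand: 81.5 - 0.5Pb = -612 + 9Pb, so Pb = 73.
Sellers receive Ps = 73 + 19 = 92; x' = 81.5 − 0.5·73 = 45.

x' = 45; buyers pay £73; sellers receive £92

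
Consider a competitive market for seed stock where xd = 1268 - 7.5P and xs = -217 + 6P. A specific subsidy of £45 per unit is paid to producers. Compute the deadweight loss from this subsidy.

Deadweight loss = £3375

Pre-subsidy: 1268 - 7.5P = -217 + 6P gives P* = 110, x* = 443.
With the subsidy, sellers receive Ps = Pb + 45 for each unit, where Pb is the price buyers pay.
Supply in terms of Pb becomes xs = -217 + 6(Pb + 45) = 53 + 6Pb. Setting this equal to demand: 1268 - 7.5Pb = 53 + 6Pb, so Pb = 90.
Sellers receive Ps = 90 + 45 = 135; x' = 1268 − 7.5·90 = 593.
The subsidy expands output by 593 − 443 = 150 past the efficient level; on those units the gap between marginal cost and willingness to pay runs from 0 up to 45.
DWL = ½ × 45 × 150 = 3375.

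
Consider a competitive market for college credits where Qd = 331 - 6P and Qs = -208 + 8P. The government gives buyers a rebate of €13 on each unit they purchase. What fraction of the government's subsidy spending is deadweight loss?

DWL / government spending = 39/253

Pre-subsidy: 331 - 6P = -208 + 8P gives P* = 38.5, Q* = 100.
With the rebate, buyers effectively pay Pb = Ps − 13, where Ps is the price sellers receive.
Demand in terms of Ps becomes Qd = 331 − 6(Ps − 13) = 409 - 6Ps. Setting this equal to supply: 409 - 6Ps = -208 + 8Ps, so Ps = 617/14.
Buyers pay Pb = 617/14 − 13 = 435/14; Q' = -208 + 8·(617/14) = 1012/7.
ΔCS = ½(100 + 1012/7)(38.5 − 435/14) = 44512/49; ΔPS = ½(100 + 1012/7)(617/14 − 38.5) = 33384/49.
Government spending = 13 × 1012/7 = 13156/7.
DWL = ½ × 13 × (1012/7 − 100) = 2028/7; fraction = (2028/7) / (13156/7) = 39/253.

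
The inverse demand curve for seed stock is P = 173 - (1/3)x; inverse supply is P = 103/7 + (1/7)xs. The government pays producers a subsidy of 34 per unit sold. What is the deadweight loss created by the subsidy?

Deadweight loss = 1213.8

Pre-subsidy: 173 - (1/3)x = 103/7 + (1/7)x gives x* = 332.4 and P* = 62.2.
With the subsidy, sellers receive Ps = Pb + 34 for each unit, where Pb is the price buyers pay.
On the curves, Pb = 173 - (1/3)x and Ps = 103/7 + (1/7)x; the wedge Ps − Pb = 34 gives 103/7 + (1/7)x − (173 - (1/3)x) = 34, so x' = 403.8.
Then Pb = 173 − (1/3)·403.8 = 38.4 and Ps = 103/7 + (1/7)·403.8 = 72.4.
The subsidy expands output by 403.8 − 332.4 = 71.4 past the efficient level; on those units the gap between marginal cost and willingness to pay runs from 0 up to 34.
DWL = ½ × 34 × 71.4 = 1213.8.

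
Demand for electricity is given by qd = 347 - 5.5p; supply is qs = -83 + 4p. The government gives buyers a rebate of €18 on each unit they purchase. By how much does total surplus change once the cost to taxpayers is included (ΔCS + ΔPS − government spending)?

Net change in total surplus = -7128/19

Pre-subsidy: 347 - 5.5p = -83 + 4p gives p* = 860/19, q* = 1863/19.
With the rebate, buyers effectively pay pb = ps − 18, where ps is the price sellers receive.
Demand in terms of ps becomes qd = 347 − 5.5(ps − 18) = 446 - 5.5ps. Setting this equal to supply: 446 - 5.5ps = -83 + 4ps, so ps = 1058/19.
Buyers pay pb = 1058/19 − 18 = 716/19; q' = -83 + 4·(1058/19) = 2655/19.
ΔCS = ½(1863/19 + 2655/19)(860/19 − 716/19) = 325296/361; ΔPS = ½(1863/19 + 2655/19)(1058/19 − 860/19) = 447282/361.
Government spending = 18 × 2655/19 = 47790/19.
Net change = 325296/361 + 447282/361 − 47790/19 = -7128/19. The loss equals the DWL triangle ½·18·792/19.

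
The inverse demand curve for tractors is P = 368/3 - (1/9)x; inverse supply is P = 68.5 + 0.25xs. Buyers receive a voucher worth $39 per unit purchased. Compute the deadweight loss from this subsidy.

Deadweight loss = $2106

Pre-subsidy: 368/3 - (1/9)x = 68.5 + 0.25x gives x* = 150 and P* = 106.
With the rebate, buyers effectively pay Pb = Ps − 39, where Ps is the price sellers receive.
On the curves, Pb = 368/3 - (1/9)x and Ps = 68.5 + 0.25x; the wedge Ps − Pb = 39 gives 68.5 + 0.25x − (368/3 - (1/9)x) = 39, so x' = 258.
Then Pb = 368/3 − (1/9)·258 = 94 and Ps = 68.5 + 0.25·258 = 133.
The subsidy expands output by 258 − 150 = 108 past the efficient level; on those units the gap between marginal cost and willingness to pay runs from 0 up to 39.
DWL = ½ × 39 × 108 = 2106.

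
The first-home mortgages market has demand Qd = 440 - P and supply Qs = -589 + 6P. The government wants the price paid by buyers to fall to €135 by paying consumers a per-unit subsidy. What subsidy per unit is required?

Required subsidy s = €14 per unit

At a buyer price of 135, quantity demanded is 440 − 1·135 = 305.
Sellers supply 305 only when they receive Ps with -589 + 6·Ps = 305, i.e. Ps = 149.
s = Ps − Pb = 149 − 135 = 14.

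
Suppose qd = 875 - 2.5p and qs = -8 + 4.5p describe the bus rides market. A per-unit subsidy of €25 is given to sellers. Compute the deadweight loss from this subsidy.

Deadweight loss = 28125/56

Pre-subsidy: 875 - 2.5p = -8 + 4.5p gives p* = 883/7, q* = 7835/14.
With the subsidy, sellers receive ps = pb + 25 for each unit, where pb is the price buyers pay.
Supply in terms of pb becomes qs = -8 + 4.5(pb + 25) = 104.5 + 4.5pb. Setting this equal to demand: 875 - 2.5pb = 104.5 + 4.5pb, so pb = 1541/14.
Sellers receive ps = 1541/14 + 25 = 1891/14; q' = 875 − 2.5·(1541/14) = 16795/28.
The subsidy expands output by 16795/28 − 7835/14 = 1125/28 past the efficient level; on those units the gap between marginal cost and willingness to pay runs from 0 up to 25.
DWL = ½ × 25 × 1125/28 = 28125/56.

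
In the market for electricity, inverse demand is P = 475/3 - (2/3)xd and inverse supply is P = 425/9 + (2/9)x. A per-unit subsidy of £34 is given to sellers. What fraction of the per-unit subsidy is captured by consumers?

Consumer share = 0.75

Pre-subsidy: 475/3 - (2/3)x = 425/9 + (2/9)x gives x* = 125 and P* = 75.
With the subsidy, sellers receive Ps = Pb + 34 for each unit, where Pb is the price buyers pay.
On the curves, Pb = 475/3 - (2/3)x and Ps = 425/9 + (2/9)x; the wedge Ps − Pb = 34 gives 425/9 + (2/9)x − (475/3 - (2/3)x) = 34, so x' = 163.25.
Then Pb = 475/3 − (2/3)·163.25 = 49.5 and Ps = 425/9 + (2/9)·163.25 = 83.5.
Buyers' price falls by P* − Pb = 75 − 49.5 = 25.5; sellers' price rises by Ps − P* = 83.5 − 75 = 8.5.
So consumers capture 25.5/34 = 0.75 of each unit of subsidy.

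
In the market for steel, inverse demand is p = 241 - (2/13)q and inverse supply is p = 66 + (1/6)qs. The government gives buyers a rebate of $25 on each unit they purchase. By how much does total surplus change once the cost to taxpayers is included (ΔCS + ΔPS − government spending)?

Pre-subsidy: 241 - (2/13)q = 66 + (1/6)q gives q* = 546 and p* = 157.
With the rebate, buyers effectively pay pb = ps − 25, where ps is the price sellers receive.
On the curves, pb = 241 - (2/13)q and ps = 66 + (1/6)q; the wedge ps − pb = 25 gives 66 + (1/6)q − (241 - (2/13)q) = 25, so q' = 624.
Then pb = 241 − (2/13)·624 = 145 and ps = 66 + (1/6)·624 = 170.
ΔCS = ½(546 + 624)(157 − 145) = 7020; ΔPS = ½(546 + 624)(170 − 157) = 7605.
Government spending = 25 × 624 = 15600.
Net change = 7020 + 7605 − 15600 = -975. The loss equals the DWL triangle ½·25·78.

Net change in total surplus = -$975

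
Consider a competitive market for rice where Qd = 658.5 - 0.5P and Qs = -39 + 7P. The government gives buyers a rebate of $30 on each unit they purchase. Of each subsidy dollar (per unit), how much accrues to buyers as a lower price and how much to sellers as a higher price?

Pre-subsidy: 658.5 - 0.5P = -39 + 7P gives P* = 93, Q* = 612.
With the rebate, buyers effectively pay Pb = Ps − 30, where Ps is the price sellers receive.
Demand in terms of Ps becomes Qd = 658.5 − 0.5(Ps − 30) = 673.5 - 0.5Ps. Setting this equal to supply: 673.5 - 0.5Ps = -39 + 7Ps, so Ps = 95.
Buyers pay Pb = 95 − 30 = 65; Q' = -39 + 7·95 = 626.
Buyers' price falls by P* − Pb = 93 − 65 = 28; sellers' price rises by Ps − P* = 95 − 93 = 2.

Buyers gain $28 per unit; sellers gain $2 per unit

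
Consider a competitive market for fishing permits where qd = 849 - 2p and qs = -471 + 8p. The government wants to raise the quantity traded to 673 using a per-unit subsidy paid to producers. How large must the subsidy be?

At q = 673, invert demand for the buyer price: pb = (849 − 673)/2 = 88; invert supply for the seller price: ps = (673 − (-471))/8 = 143.
The subsidy must fill the gap: s = ps − pb = 143 − 88 = 55.

Required subsidy s = 55 per unit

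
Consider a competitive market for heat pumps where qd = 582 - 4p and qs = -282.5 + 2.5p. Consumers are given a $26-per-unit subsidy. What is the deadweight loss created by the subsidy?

Pre-subsidy: 582 - 4p = -282.5 + 2.5p gives p* = 133, q* = 50.
With the rebate, buyers effectively pay pb = ps − 26, where ps is the price sellers receive.
Demand in terms of ps becomes qd = 582 − 4(ps − 26) = 686 - 4ps. Setting this equal to supply: 686 - 4ps = -282.5 + 2.5ps, so ps = 149.
Buyers pay pb = 149 − 26 = 123; q' = -282.5 + 2.5·149 = 90.
The subsidy expands output by 90 − 50 = 40 past the efficient level; on those units the gap between marginal cost and willingness to pay runs from 0 up to 26.
DWL = ½ × 26 × 40 = 520.

Deadweight loss = $520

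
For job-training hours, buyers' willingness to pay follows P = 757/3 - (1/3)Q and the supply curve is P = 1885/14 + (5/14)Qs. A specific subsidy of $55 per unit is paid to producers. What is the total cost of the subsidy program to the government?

Pre-subsidy: 757/3 - (1/3)Q = 1885/14 + (5/14)Q gives Q* = 4943/29 and P* = 5670/29.
With the subsidy, sellers receive Ps = Pb + 55 for each unit, where Pb is the price buyers pay.
On the curves, Pb = 757/3 - (1/3)Q and Ps = 1885/14 + (5/14)Q; the wedge Ps − Pb = 55 gives 1885/14 + (5/14)Q − (757/3 - (1/3)Q) = 55, so Q' = 7253/29.
Then Pb = 757/3 − (1/3)·(7253/29) = 4900/29 and Ps = 1885/14 + (5/14)·(7253/29) = 6495/29.
Government outlay = subsidy × quantity = 55 × 7253/29 = 398915/29.

Government cost = 398915/29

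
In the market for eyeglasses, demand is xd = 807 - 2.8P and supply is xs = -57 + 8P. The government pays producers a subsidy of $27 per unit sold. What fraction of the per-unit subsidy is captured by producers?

Producer share = 7/27

Pre-subsidy: 807 - 2.8P = -57 + 8P gives P* = 80, x* = 583.
With the subsidy, sellers receive Ps = Pb + 27 for each unit, where Pb is the price buyers pay.
Supply in terms of Pb becomes xs = -57 + 8(Pb + 27) = 159 + 8Pb. Setting this equal to demand: 807 - 2.8Pb = 159 + 8Pb, so Pb = 60.
Sellers receive Ps = 60 + 27 = 87; x' = 807 − 2.8·60 = 639.
Buyers' price falls by P* − Pb = 80 − 60 = 20; sellers' price rises by Ps − P* = 87 − 80 = 7.
So producers capture 7/27 = 7/27 of each unit of subsidy.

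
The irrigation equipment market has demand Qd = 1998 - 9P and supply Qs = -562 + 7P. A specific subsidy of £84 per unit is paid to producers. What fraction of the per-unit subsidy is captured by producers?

Pre-subsidy: 1998 - 9P = -562 + 7P gives P* = 160, Q* = 558.
With the subsidy, sellers receive Ps = Pb + 84 for each unit, where Pb is the price buyers pay.
Supply in terms of Pb becomes Qs = -562 + 7(Pb + 84) = 26 + 7Pb. Setting this equal to demand: 1998 - 9Pb = 26 + 7Pb, so Pb = 123.25.
Sellers receive Ps = 123.25 + 84 = 207.25; Q' = 1998 − 9·123.25 = 888.75.
Buyers' price falls by P* − Pb = 160 − 123.25 = 36.75; sellers' price rises by Ps − P* = 207.25 − 160 = 47.25.
So producers capture 47.25/84 = 0.5625 of each unit of subsidy.

Producer share = 0.5625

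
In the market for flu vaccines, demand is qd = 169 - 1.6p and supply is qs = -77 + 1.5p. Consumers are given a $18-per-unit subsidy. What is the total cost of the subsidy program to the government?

Government cost = 31230/31

Pre-subsidy: 169 - 1.6p = -77 + 1.5p gives p* = 2460/31, q* = 1303/31.
With the rebate, buyers effectively pay pb = ps − 18, where ps is the price sellers receive.
Demand in terms of ps becomes qd = 169 − 1.6(ps − 18) = 197.8 - 1.6ps. Setting this equal to supply: 197.8 - 1.6ps = -77 + 1.5ps, so ps = 2748/31.
Buyers pay pb = 2748/31 − 18 = 2190/31; q' = -77 + 1.5·(2748/31) = 1735/31.
Government outlay = subsidy × quantity = 18 × 1735/31 = 31230/31.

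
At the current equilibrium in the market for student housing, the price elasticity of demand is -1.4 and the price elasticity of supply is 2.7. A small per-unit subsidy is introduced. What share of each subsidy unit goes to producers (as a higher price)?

For a small subsidy around the equilibrium, the benefit split depends on the relative slopes, which at a point are proportional to the elasticities.
Buyer share = εs/(εs + |εd|) = 2.7/(2.7 + 1.4) = 27/41; seller share = |εd|/(εs + |εd|) = 14/41.
So producers capture 14/41 of the subsidy.

Producer share = 14/41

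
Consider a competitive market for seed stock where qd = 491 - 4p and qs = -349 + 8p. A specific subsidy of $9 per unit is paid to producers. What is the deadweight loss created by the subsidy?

Pre-subsidy: 491 - 4p = -349 + 8p gives p* = 70, q* = 211.
With the subsidy, sellers receive ps = pb + 9 for each unit, where pb is the price buyers pay.
Supply in terms of pb becomes qs = -349 + 8(pb + 9) = -277 + 8pb. Setting this equal to demand: 491 - 4pb = -277 + 8pb, so pb = 64.
Sellers receive ps = 64 + 9 = 73; q' = 491 − 4·64 = 235.
The subsidy expands output by 235 − 211 = 24 past the efficient level; on those units the gap between marginal cost and willingness to pay runs from 0 up to 9.
DWL = ½ × 9 × 24 = 108.

Deadweight loss = $108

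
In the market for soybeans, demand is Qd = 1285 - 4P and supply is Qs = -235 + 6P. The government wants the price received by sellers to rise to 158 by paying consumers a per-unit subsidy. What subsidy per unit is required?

Required subsidy s = 15 per unit

At a seller price of 158, quantity supplied is -235 + 6·158 = 713.
Buyers absorb 713 only when they pay Pb with 1285 − 4·Pb = 713, i.e. Pb = 143.
s = Ps − Pb = 158 − 143 = 15.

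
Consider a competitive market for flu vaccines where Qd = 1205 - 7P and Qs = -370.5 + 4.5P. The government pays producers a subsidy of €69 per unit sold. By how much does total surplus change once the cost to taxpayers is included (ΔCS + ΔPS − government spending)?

Pre-subsidy: 1205 - 7P = -370.5 + 4.5P gives P* = 137, Q* = 246.
With the subsidy, sellers receive Ps = Pb + 69 for each unit, where Pb is the price buyers pay.
Supply in terms of Pb becomes Qs = -370.5 + 4.5(Pb + 69) = -60 + 4.5Pb. Setting this equal to demand: 1205 - 7Pb = -60 + 4.5Pb, so Pb = 110.
Sellers receive Ps = 110 + 69 = 179; Q' = 1205 − 7·110 = 435.
ΔCS = ½(246 + 435)(137 − 110) = 9193.5; ΔPS = ½(246 + 435)(179 − 137) = 14301.
Government spending = 69 × 435 = 30015.
Net change = 9193.5 + 14301 − 30015 = -6520.5. The loss equals the DWL triangle ½·69·189.

Net change in total surplus = -€6520.5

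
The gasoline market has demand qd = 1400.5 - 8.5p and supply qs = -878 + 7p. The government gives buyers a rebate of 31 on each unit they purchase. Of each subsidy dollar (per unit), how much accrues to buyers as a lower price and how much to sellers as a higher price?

Buyers gain 14 per unit; sellers gain 17 per unit

Pre-subsidy: 1400.5 - 8.5p = -878 + 7p gives p* = 147, q* = 151.
With the rebate, buyers effectively pay pb = ps − 31, where ps is the price sellers receive.
Demand in terms of ps becomes qd = 1400.5 − 8.5(ps − 31) = 1664 - 8.5ps. Setting this equal to supply: 1664 - 8.5ps = -878 + 7ps, so ps = 164.
Buyers pay pb = 164 − 31 = 133; q' = -878 + 7·164 = 270.
Buyers' price falls by p* − pb = 147 − 133 = 14; sellers' price rises by ps − p* = 164 − 147 = 17.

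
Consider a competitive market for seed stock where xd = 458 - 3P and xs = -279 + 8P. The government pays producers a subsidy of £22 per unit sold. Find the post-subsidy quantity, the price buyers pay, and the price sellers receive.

x' = 305; buyers pay £51; sellers receive £73

Pre-subsidy: 458 - 3P = -279 + 8P gives P* = 67, x* = 257.
With the subsidy, sellers receive Ps = Pb + 22 for each unit, where Pb is the price buyers pay.
Supply in terms of Pb becomes xs = -279 + 8(Pb + 22) = -103 + 8Pb. Setting this equal to demand: 458 - 3Pb = -103 + 8Pb, so Pb = 51.
Sellers receive Ps = 51 + 22 = 73; x' = 458 − 3·51 = 305.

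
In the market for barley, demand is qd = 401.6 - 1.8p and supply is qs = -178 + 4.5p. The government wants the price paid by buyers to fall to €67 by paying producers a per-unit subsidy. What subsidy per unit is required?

Required subsidy s = €35 per unit

At a buyer price of 67, quantity demanded is 401.6 − 1.8·67 = 281.
Sellers supply 281 only when they receive ps with -178 + 4.5·ps = 281, i.e. ps = 102.
s = ps − pb = 102 − 67 = 35.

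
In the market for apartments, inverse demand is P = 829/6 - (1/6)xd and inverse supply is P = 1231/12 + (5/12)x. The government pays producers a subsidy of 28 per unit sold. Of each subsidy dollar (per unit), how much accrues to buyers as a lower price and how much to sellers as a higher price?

Buyers gain 8 per unit; sellers gain 20 per unit

Pre-subsidy: 829/6 - (1/6)x = 1231/12 + (5/12)x gives x* = 61 and P* = 128.
With the subsidy, sellers receive Ps = Pb + 28 for each unit, where Pb is the price buyers pay.
On the curves, Pb = 829/6 - (1/6)x and Ps = 1231/12 + (5/12)x; the wedge Ps − Pb = 28 gives 1231/12 + (5/12)x − (829/6 - (1/6)x) = 28, so x' = 109.
Then Pb = 829/6 − (1/6)·109 = 120 and Ps = 1231/12 + (5/12)·109 = 148.
Buyers' price falls by P* − Pb = 128 − 120 = 8; sellers' price rises by Ps − P* = 148 − 128 = 20.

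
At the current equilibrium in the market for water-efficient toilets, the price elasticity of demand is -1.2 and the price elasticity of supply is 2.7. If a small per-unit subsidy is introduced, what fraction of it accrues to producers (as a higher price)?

Producer share = 4/13

For a small subsidy around the equilibrium, the benefit split depends on the relative slopes, which at a point are proportional to the elasticities.
Buyer share = εs/(εs + |εd|) = 2.7/(2.7 + 1.2) = 9/13; seller share = |εd|/(εs + |εd|) = 4/13.
So producers capture 4/13 of the subsidy.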